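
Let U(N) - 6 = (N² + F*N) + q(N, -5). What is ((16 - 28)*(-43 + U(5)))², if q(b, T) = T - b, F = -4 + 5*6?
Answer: 1679616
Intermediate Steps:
F = 26 (F = -4 + 30 = 26)
U(N) = 1 + N² + 25*N (U(N) = 6 + ((N² + 26*N) + (-5 - N)) = 6 + (-5 + N² + 25*N) = 1 + N² + 25*N)
((16 - 28)*(-43 + U(5)))² = ((16 - 28)*(-43 + (1 + 5² + 25*5)))² = (-12*(-43 + (1 + 25 + 125)))² = (-12*(-43 + 151))² = (-12*108)² = (-1296)² = 1679616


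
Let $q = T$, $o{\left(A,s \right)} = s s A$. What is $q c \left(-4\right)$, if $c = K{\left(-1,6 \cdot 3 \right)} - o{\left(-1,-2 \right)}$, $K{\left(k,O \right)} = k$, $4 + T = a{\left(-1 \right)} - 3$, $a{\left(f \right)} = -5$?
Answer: $144$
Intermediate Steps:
$o{\left(A,s \right)} = A s^{2}$ ($o{\left(A,s \right)} = s^{2} A = A s^{2}$)
$T = -12$ ($T = -4 - 8 = -12$)
$q = -12$
$c = 3$ ($c = -1 - - \left(-2\right)^{2} = -1 - \left(-1\right) 4 = -1 - -4 = -1 + 4 = 3$)
$q c \left(-4\right) = \left(-12\right) 3 \left(-4\right) = \left(-36\right) \left(-4\right) = 144$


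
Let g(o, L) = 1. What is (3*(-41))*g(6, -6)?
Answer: -123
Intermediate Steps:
(3*(-41))*g(6, -6) = (3*(-41))*1 = -123*1 = -123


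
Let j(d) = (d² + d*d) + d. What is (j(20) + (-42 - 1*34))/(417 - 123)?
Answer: 124/49 ≈ 2.5306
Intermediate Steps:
j(d) = d + 2*d² (j(d) = (d² + d²) + d = 2*d² + d = d + 2*d²)
(j(20) + (-42 - 1*34))/(417 - 123) = (20*(1 + 2*20) + (-42 - 1*34))/(417 - 123) = (20*(1 + 40) + (-42 - 34))/294 = (20*41 - 76)*(1/294) = (820 - 76)*(1/294) = 744*(1/294) = 124/49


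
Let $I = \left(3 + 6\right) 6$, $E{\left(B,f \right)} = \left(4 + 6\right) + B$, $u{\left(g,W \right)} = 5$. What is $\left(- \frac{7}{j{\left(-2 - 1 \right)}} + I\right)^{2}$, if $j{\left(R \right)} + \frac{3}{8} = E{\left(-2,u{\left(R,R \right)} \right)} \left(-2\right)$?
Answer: $\frac{50836900}{17161} \approx 2962.4$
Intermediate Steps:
$E{\left(B,f \right)} = 10 + B$
$j{\left(R \right)} = - \frac{131}{8}$ ($j{\left(R \right)} = - \frac{3}{8} + \left(10 - 2\right) \left(-2\right) = - \frac{3}{8} + 8 \left(-2\right) = - \frac{3}{8} - 16 = - \frac{131}{8}$)
$I = 54$ ($I = 9 \cdot 6 = 54$)
$\left(- \frac{7}{j{\left(-2 - 1 \right)}} + I\right)^{2} = \left(- \frac{7}{- \frac{131}{8}} + 54\right)^{2} = \left(\left(-7\right) \left(- \frac{8}{131}\right) + 54\right)^{2} = \left(\frac{56}{131} + 54\right)^{2} = \left(\frac{7130}{131}\right)^{2} = \frac{50836900}{17161}$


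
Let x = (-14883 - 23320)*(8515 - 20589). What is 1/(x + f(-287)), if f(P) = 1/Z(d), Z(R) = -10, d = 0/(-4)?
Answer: 10/4612630219 ≈ 2.1680e-9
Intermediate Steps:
d = 0 (d = 0*(-¼) = 0)
x = 461263022 (x = -38203*(-12074) = 461263022)
f(P) = -⅒ (f(P) = 1/(-10) = -⅒)
1/(x + f(-287)) = 1/(461263022 - ⅒) = 1/(4612630219/10) = 10/4612630219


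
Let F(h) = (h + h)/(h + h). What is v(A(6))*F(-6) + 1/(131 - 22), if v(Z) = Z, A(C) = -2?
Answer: -217/109 ≈ -1.9908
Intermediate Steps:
F(h) = 1 (F(h) = (2*h)/((2*h)) = (2*h)*(1/(2*h)) = 1)
v(A(6))*F(-6) + 1/(131 - 22) = -2*1 + 1/(131 - 22) = -2 + 1/109 = -217/109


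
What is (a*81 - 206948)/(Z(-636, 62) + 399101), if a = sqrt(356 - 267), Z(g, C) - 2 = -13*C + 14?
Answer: -206948/398311 + 81*sqrt(89)/398311 ≈ -0.51764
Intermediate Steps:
Z(g, C) = 16 - 13*C (Z(g, C) = 2 + (-13*C + 14) = 2 + (14 - 13*C) = 16 - 13*C)
a = sqrt(89) ≈ 9.4340
(a*81 - 206948)/(Z(-636, 62) + 399101) = (sqrt(89)*81 - 206948)/((16 - 13*62) + 399101) = (81*sqrt(89) - 206948)/((16 - 806) + 399101) = (-206948 + 81*sqrt(89))/(-790 + 399101) = (-206948 + 81*sqrt(89))/398311 = (-206948 + 81*sqrt(89))*(1/398311) = -206948/398311 + 81*sqrt(89)/398311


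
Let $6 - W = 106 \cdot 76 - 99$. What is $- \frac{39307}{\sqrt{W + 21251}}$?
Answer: $- \frac{39307 \sqrt{133}}{1330} \approx -340.83$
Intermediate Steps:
$W = -7951$ ($W = 6 - \left(106 \cdot 76 - 99\right) = 6 - \left(8056 - 99\right) = 6 - 7957 = -7951$)
$- \frac{39307}{\sqrt{W + 21251}} = - \frac{39307}{\sqrt{-7951 + 21251}} = - \frac{39307}{\sqrt{13300}} = - \frac{39307}{10 \sqrt{133}} = - 39307 \frac{\sqrt{133}}{1330} = - \frac{39307 \sqrt{133}}{1330}$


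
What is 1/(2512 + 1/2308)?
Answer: 2308/5797697 ≈ 0.00039809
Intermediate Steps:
1/(2512 + 1/2308) = 1/(5797697/2308) = 2308/5797697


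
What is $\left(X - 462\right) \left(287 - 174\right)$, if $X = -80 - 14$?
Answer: $-62828$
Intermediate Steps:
$X = -94$
$\left(X - 462\right) \left(287 - 174\right) = \left(-94 - 462\right) \left(287 - 174\right) = \left(-556\right) 113 = -62828$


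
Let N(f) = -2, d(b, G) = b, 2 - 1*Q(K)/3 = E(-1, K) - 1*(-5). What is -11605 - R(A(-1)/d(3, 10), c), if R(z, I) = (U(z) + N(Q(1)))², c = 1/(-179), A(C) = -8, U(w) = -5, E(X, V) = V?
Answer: -11654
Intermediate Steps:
Q(K) = -9 - 3*K (Q(K) = 6 - 3*(K - 1*(-5)) = 6 - 3*(K + 5) = 6 - 3*(5 + K) = 6 + (-15 - 3*K) = -9 - 3*K)
c = -1/179 ≈ -0.0055866
R(z, I) = 49 (R(z, I) = (-5 - 2)² = (-7)² = 49)
-11605 - R(A(-1)/d(3, 10), c) = -11605 - 1*49 = -11605 - 49 = -11654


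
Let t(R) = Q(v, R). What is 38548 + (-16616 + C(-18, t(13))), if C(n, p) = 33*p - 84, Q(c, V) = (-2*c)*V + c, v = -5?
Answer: 25973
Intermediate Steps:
Q(c, V) = c - 2*V*c (Q(c, V) = -2*V*c + c = c - 2*V*c)
t(R) = -5 + 10*R (t(R) = -5*(1 - 2*R) = -5 + 10*R)
C(n, p) = -84 + 33*p
38548 + (-16616 + C(-18, t(13))) = 38548 + (-16616 + (-84 + 33*(-5 + 10*13))) = 38548 + (-16616 + (-84 + 33*(-5 + 130))) = 38548 + (-16616 + (-84 + 33*125)) = 38548 + (-16616 + (-84 + 4125)) = 38548 + (-16616 + 4041) = 38548 - 12575 = 25973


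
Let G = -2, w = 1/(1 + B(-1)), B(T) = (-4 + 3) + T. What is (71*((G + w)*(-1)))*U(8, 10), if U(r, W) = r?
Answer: 1704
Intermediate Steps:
B(T) = -1 + T
w = -1 (w = 1/(1 + (-1 - 1)) = 1/(1 - 2) = 1/(-1) = -1)
(71*((G + w)*(-1)))*U(8, 10) = (71*((-2 - 1)*(-1)))*8 = (71*(-3*(-1)))*8 = (71*3)*8 = 213*8 = 1704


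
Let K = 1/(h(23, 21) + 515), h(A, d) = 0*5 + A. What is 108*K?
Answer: 54/269 ≈ 0.20074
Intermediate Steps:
h(A, d) = A (h(A, d) = 0 + A = A)
K = 1/538 (K = 1/(23 + 515) = 1/538 ≈ 0.0018587)
108*K = 108*(1/538) = 54/269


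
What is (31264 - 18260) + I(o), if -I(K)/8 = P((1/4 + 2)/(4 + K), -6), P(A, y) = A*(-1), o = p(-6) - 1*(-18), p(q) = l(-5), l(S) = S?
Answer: 221086/17 ≈ 13005.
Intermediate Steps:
p(q) = -5
o = 13 (o = -5 - 1*(-18) = -5 + 18 = 13)
P(A, y) = -A
I(K) = 18/(4 + K) (I(K) = -(-8)*(1/4 + 2)/(4 + K) = -(-8)*9/(4*(4 + K)) = -(-18)/(4 + K) = 18/(4 + K))
(31264 - 18260) + I(o) = (31264 - 18260) + 18/(4 + 13) = 13004 + 18/17 = 221086/17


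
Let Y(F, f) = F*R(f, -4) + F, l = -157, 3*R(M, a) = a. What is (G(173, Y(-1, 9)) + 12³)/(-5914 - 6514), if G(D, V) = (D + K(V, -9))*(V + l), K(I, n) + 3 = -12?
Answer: 17269/9321 ≈ 1.8527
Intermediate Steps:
K(I, n) = -15 (K(I, n) = -3 - 12 = -15)
R(M, a) = a/3
Y(F, f) = -F/3 (Y(F, f) = F*((⅓)*(-4)) + F = F*(-4/3) + F = -4*F/3 + F = -F/3)
G(D, V) = (-157 + V)*(-15 + D) (G(D, V) = (D - 15)*(V - 157) = (-15 + D)*(-157 + V) = (-157 + V)*(-15 + D))
(G(173, Y(-1, 9)) + 12³)/(-5914 - 6514) = ((2355 - 157*173 - (-5)*(-1) + 173*(-⅓*(-1))) + 12³)/(-5914 - 6514) = ((2355 - 27161 - 15*⅓ + 173*(⅓)) + 1728)/(-12428) = ((2355 - 27161 - 5 + 173/3) + 1728)*(-1/12428) = (-74260/3 + 1728)*(-1/12428) = -69076/3*(-1/12428) = 17269/9321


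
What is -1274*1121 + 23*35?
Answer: -1427349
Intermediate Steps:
-1274*1121 + 23*35 = -1428154 + 805 = -1427349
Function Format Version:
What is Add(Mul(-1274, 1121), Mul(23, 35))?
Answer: -1427349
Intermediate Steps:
Add(Mul(-1274, 1121), Mul(23, 35)) = Add(-1428154, 805) = -1427349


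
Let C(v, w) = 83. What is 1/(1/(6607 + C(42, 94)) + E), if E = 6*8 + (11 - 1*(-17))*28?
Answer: 6690/5566081 ≈ 0.0012019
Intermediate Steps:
E = 832 (E = 48 + (11 + 17)*28 = 48 + 28*28 = 48 + 784 = 832)
1/(1/(6607 + C(42, 94)) + E) = 1/(1/(6607 + 83) + 832) = 1/(1/6690 + 832) = 1/(5566081/6690) = 6690/5566081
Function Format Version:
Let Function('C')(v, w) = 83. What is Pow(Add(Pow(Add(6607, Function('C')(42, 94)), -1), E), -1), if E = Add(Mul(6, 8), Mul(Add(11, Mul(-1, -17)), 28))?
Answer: Rational(6690, 5566081) ≈ 0.0012019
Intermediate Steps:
E = 832 (E = Add(48, Mul(Add(11, 17), 28)) = Add(48, Mul(28, 28)) = Add(48, 784) = 832)
Pow(Add(Pow(Add(6607, Function('C')(42, 94)), -1), E), -1) = Pow(Add(Pow(Add(6607, 83), -1), 832), -1) = Pow(Add(Pow(6690, -1), 832), -1) = Pow(Add(Rational(1, 6690), 832), -1) = Pow(Rational(5566081, 6690), -1) = Rational(6690, 5566081)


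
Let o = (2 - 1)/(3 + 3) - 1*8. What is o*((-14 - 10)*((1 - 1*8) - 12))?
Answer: -3572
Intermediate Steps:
o = -47/6 (o = 1/6 - 8 = 1*(⅙) - 8 = ⅙ - 8 = -47/6 ≈ -7.8333)
o*((-14 - 10)*((1 - 1*8) - 12)) = -47*(-14 - 10)*((1 - 1*8) - 12)/6 = -(-188)*((1 - 8) - 12) = -(-188)*(-7 - 12) = -(-188)*(-19) = -47/6*456 = -3572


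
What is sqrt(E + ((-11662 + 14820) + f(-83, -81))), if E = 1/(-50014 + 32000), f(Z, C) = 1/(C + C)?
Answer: sqrt(20751840154294)/81063 ≈ 56.196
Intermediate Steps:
f(Z, C) = 1/(2*C)
E = -1/18014 (E = 1/(-18014) = -1/18014 ≈ -5.5512e-5)
sqrt(E + ((-11662 + 14820) + f(-83, -81))) = sqrt(-1/18014 + ((-11662 + 14820) + (1/2)/(-81))) = sqrt(-1/18014 + (3158 + (1/2)*(-1/81))) = sqrt(-1/18014 + (3158 - 1/162)) = sqrt(-1/18014 + 511595/162) = sqrt(2303968042/729567) = sqrt(20751840154294)/81063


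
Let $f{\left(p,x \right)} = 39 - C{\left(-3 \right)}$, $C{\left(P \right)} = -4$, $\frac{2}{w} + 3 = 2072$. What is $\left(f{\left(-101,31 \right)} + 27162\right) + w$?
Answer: $\frac{56287147}{2069} \approx 27205.0$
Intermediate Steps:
$w = \frac{2}{2069}$ ($w = \frac{2}{-3 + 2072} = \frac{2}{2069} \approx 0.00096665$)
$f{\left(p,x \right)} = 43$ ($f{\left(p,x \right)} = 39 - -4 = 39 + 4 = 43$)
$\left(f{\left(-101,31 \right)} + 27162\right) + w = \left(43 + 27162\right) + \frac{2}{2069} = 27205 + \frac{2}{2069} = \frac{56287147}{2069}$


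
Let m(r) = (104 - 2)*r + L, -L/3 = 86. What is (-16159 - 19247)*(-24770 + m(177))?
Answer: 246921444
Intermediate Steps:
L = -258 (L = -3*86 = -258)
m(r) = -258 + 102*r (m(r) = (104 - 2)*r - 258 = 102*r - 258 = -258 + 102*r)
(-16159 - 19247)*(-24770 + m(177)) = (-16159 - 19247)*(-24770 + (-258 + 102*177)) = -35406*(-24770 + (-258 + 18054)) = -35406*(-24770 + 17796) = -35406*(-6974) = 246921444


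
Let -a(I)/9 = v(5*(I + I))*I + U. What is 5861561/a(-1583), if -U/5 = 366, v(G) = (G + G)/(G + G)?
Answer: 5861561/30717 ≈ 190.82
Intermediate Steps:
v(G) = 1 (v(G) = (2*G)/((2*G)) = (2*G)*(1/(2*G)) = 1)
U = -1830 (U = -5*366 = -1830)
a(I) = 16470 - 9*I (a(I) = -9*(1*I - 1830) = -9*(I - 1830) = -9*(-1830 + I) = 16470 - 9*I)
5861561/a(-1583) = 5861561/(16470 - 9*(-1583)) = 5861561/(16470 + 14247) = 5861561/30717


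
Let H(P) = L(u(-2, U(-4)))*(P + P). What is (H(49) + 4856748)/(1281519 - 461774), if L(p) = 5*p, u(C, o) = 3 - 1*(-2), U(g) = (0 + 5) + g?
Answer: 4859198/819745 ≈ 5.9277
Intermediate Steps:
U(g) = 5 + g
u(C, o) = 5 (u(C, o) = 3 + 2 = 5)
H(P) = 50*P (H(P) = (5*5)*(P + P) = 25*(2*P) = 50*P)
(H(49) + 4856748)/(1281519 - 461774) = (50*49 + 4856748)/(1281519 - 461774) = (2450 + 4856748)/819745 = 4859198*(1/819745) = 4859198/819745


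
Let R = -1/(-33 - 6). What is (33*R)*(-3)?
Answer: -33/13 ≈ -2.5385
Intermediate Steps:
R = 1/39 (R = -1/(-39) = -1*(-1/39) = 1/39 ≈ 0.025641)
(33*R)*(-3) = (33*(1/39))*(-3) = (11/13)*(-3) = -33/13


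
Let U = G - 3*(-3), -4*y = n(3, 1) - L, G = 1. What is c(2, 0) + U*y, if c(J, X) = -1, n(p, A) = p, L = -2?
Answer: -27/2 ≈ -13.500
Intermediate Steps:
y = -5/4 (y = -(3 - 1*(-2))/4 = -(3 + 2)/4 = -¼*5 = -5/4 ≈ -1.2500)
U = 10 (U = 1 - 3*(-3) = 1 - 1*(-9) = 1 + 9 = 10)
c(2, 0) + U*y = -1 + 10*(-5/4) = -1 - 25/2 = -27/2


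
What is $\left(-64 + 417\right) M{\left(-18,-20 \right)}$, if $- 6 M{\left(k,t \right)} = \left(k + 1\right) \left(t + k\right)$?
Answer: $- \frac{114019}{3} \approx -38006.0$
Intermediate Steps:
$M{\left(k,t \right)} = - \frac{\left(1 + k\right) \left(k + t\right)}{6}$ ($M{\left(k,t \right)} = - \frac{\left(k + 1\right) \left(t + k\right)}{6} = - \frac{\left(1 + k\right) \left(k + t\right)}{6}$)
$\left(-64 + 417\right) M{\left(-18,-20 \right)} = \left(-64 + 417\right) \left(\left(- \frac{1}{6}\right) \left(-18\right) - - \frac{10}{3} - \frac{\left(-18\right)^{2}}{6} - \left(-3\right) \left(-20\right)\right) = 353 \left(3 + \frac{10}{3} - 54 - 60\right) = 353 \left(- \frac{323}{3}\right) = - \frac{114019}{3}$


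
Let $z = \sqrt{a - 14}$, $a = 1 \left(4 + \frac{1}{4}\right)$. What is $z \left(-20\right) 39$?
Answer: $- 390 i \sqrt{39} \approx - 2435.6 i$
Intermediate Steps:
$a = \frac{17}{4}$ ($a = 1 \left(4 + \frac{1}{4}\right) = 1 \cdot \frac{17}{4} = \frac{17}{4} \approx 4.25$)
$z = \frac{i \sqrt{39}}{2}$ ($z = \sqrt{\frac{17}{4} - 14} = \sqrt{- \frac{39}{4}} = \frac{i \sqrt{39}}{2} \approx 3.1225 i$)
$z \left(-20\right) 39 = \frac{i \sqrt{39}}{2} \left(-20\right) 39 = - 10 i \sqrt{39} \cdot 39 = - 390 i \sqrt{39}$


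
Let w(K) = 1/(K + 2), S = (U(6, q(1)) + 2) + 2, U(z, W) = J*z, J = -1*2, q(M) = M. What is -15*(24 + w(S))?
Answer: -715/2 ≈ -357.50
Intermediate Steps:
J = -2
U(z, W) = -2*z
S = -8 (S = (-2*6 + 2) + 2 = (-12 + 2) + 2 = -10 + 2 = -8)
w(K) = 1/(2 + K)
-15*(24 + w(S)) = -15*(24 + 1/(2 - 8)) = -15*(24 + 1/(-6)) = -15*(24 - 1/6) = -15*143/6 = -715/2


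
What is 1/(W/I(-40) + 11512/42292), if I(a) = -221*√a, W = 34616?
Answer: 3715468450135/8373031148426174 - 106899490007843*I*√10/8373031148426174 ≈ 0.00044374 - 0.040373*I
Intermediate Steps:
1/(W/I(-40) + 11512/42292) = 1/(34616/((-442*I*√10)) + 11512/42292) = 1/(34616/((-442*I*√10)) + 11512*(1/42292)) = 1/(34616/((-442*I*√10)) + 2878/10573) = 1/(34616*(I*√10/4420) + 2878/10573) = 1/(8654*I*√10/1105 + 2878/10573) = 1/(2878/10573 + 8654*I*√10/1105)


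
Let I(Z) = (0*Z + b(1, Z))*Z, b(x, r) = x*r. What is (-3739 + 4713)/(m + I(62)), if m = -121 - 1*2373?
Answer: 487/675 ≈ 0.72148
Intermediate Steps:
m = -2494 (m = -121 - 2373 = -2494)
b(x, r) = r*x
I(Z) = Z² (I(Z) = (0*Z + Z*1)*Z = (0 + Z)*Z = Z*Z = Z²)
(-3739 + 4713)/(m + I(62)) = (-3739 + 4713)/(-2494 + 62²) = 974/(-2494 + 3844) = 974/1350 = 974*(1/1350) = 487/675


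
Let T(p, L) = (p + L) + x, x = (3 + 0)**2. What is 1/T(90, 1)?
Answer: 1/100 ≈ 0.010000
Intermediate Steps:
x = 9 (x = 3**2 = 9)
T(p, L) = 9 + L + p (T(p, L) = (p + L) + 9 = (L + p) + 9 = 9 + L + p)
1/T(90, 1) = 1/(9 + 1 + 90) = 1/100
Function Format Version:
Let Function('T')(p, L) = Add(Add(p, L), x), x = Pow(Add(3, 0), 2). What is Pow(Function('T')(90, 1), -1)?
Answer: Rational(1, 100) ≈ 0.010000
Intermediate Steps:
x = 9 (x = Pow(3, 2) = 9)
Function('T')(p, L) = Add(9, L, p) (Function('T')(p, L) = Add(Add(p, L), 9) = Add(Add(L, p), 9) = Add(9, L, p))
Pow(Function('T')(90, 1), -1) = Pow(Add(9, 1, 90), -1) = Pow(100, -1) = Rational(1, 100)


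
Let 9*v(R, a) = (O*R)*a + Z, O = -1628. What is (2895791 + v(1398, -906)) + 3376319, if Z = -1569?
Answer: 706150895/3 ≈ 2.3538e+8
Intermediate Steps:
v(R, a) = -523/3 - 1628*R*a/9 (v(R, a) = ((-1628*R)*a - 1569)/9 = (-1628*R*a - 1569)/9 = (-1569 - 1628*R*a)/9 = -523/3 - 1628*R*a/9)
(2895791 + v(1398, -906)) + 3376319 = (2895791 + (-523/3 - 1628/9*1398*(-906))) + 3376319 = (2895791 + (-523/3 + 229111696)) + 3376319 = (2895791 + 687334565/3) + 3376319 = 696021938/3 + 3376319 = 706150895/3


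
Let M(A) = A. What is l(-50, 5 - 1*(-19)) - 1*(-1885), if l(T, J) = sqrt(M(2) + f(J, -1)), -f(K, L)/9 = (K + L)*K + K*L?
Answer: 1885 + 5*I*sqrt(190) ≈ 1885.0 + 68.92*I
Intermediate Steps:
f(K, L) = -9*K*L - 9*K*(K + L) (f(K, L) = -9*((K + L)*K + K*L) = -9*(K*(K + L) + K*L) = -9*(K*L + K*(K + L)) = -9*K*L - 9*K*(K + L))
l(T, J) = sqrt(2 - 9*J*(-2 + J)) (l(T, J) = sqrt(2 - 9*J*(J + 2*(-1))) = sqrt(2 - 9*J*(J - 2)) = sqrt(2 - 9*J*(-2 + J)))
l(-50, 5 - 1*(-19)) - 1*(-1885) = sqrt(2 - 9*(5 - 1*(-19))*(-2 + (5 - 1*(-19)))) - 1*(-1885) = sqrt(2 - 9*(5 + 19)*(-2 + (5 + 19))) + 1885 = sqrt(2 - 9*24*(-2 + 24)) + 1885 = sqrt(2 - 9*24*22) + 1885 = sqrt(2 - 4752) + 1885 = sqrt(-4750) + 1885 = 5*I*sqrt(190) + 1885 = 1885 + 5*I*sqrt(190)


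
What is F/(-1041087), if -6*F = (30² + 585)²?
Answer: 245025/694058 ≈ 0.35303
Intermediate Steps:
F = -735075/2 (F = -(30² + 585)²/6 = -(900 + 585)²/6 = -⅙*1485² = -⅙*2205225 = -735075/2 ≈ -3.6754e+5)
F/(-1041087) = -735075/2/(-1041087) = -735075/2*(-1/1041087) = 245025/694058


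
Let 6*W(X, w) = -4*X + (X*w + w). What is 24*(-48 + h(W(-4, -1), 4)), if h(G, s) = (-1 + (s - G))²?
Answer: -3454/3 ≈ -1151.3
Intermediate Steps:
W(X, w) = -2*X/3 + w/6 + X*w/6 (W(X, w) = (-4*X + (X*w + w))/6 = (-4*X + (w + X*w))/6 = (w - 4*X + X*w)/6 = -2*X/3 + w/6 + X*w/6)
h(G, s) = (-1 + s - G)²
24*(-48 + h(W(-4, -1), 4)) = 24*(-48 + (1 + (-⅔*(-4) + (⅙)*(-1) + (⅙)*(-4)*(-1)) - 1*4)²) = 24*(-48 + (1 + (8/3 - ⅙ + ⅔) - 4)²) = 24*(-48 + (1 + 19/6 - 4)²) = 24*(-48 + (⅙)²) = 24*(-48 + 1/36) = 24*(-1727/36) = -3454/3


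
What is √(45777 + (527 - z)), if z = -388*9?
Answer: 2*√12449 ≈ 223.15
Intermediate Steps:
z = -3492
√(45777 + (527 - z)) = √(45777 + (527 - 1*(-3492))) = √(45777 + (527 + 3492)) = √(45777 + 4019) = √49796 = 2*√12449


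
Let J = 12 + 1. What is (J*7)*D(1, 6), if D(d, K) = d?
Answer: 91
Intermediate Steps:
J = 13
(J*7)*D(1, 6) = (13*7)*1 = 91*1 = 91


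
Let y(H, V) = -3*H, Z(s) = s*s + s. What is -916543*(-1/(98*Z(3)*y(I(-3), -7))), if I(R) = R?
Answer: 916543/10584 ≈ 86.597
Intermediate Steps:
Z(s) = s + s**2 (Z(s) = s**2 + s = s + s**2)
-916543*(-1/(98*Z(3)*y(I(-3), -7))) = -916543*(-1/(2646*(1 + 3))) = -916543/((-98*9)*(3*4)) = -916543/((-882*12)) = -916543/(-10584) = -916543*(-1/10584) = 916543/10584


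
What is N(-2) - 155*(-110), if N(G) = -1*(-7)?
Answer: 17057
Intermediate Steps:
N(G) = 7
N(-2) - 155*(-110) = 7 - 155*(-110) = 7 + 17050 = 17057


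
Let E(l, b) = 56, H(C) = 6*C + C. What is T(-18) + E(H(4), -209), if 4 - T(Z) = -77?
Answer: 137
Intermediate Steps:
H(C) = 7*C
T(Z) = 81 (T(Z) = 4 - 1*(-77) = 4 + 77 = 81)
T(-18) + E(H(4), -209) = 81 + 56 = 137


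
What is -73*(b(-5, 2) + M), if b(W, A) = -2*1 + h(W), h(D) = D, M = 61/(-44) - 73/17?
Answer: 692405/748 ≈ 925.67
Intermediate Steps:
M = -4249/748 (M = 61*(-1/44) - 73*1/17 = -61/44 - 73/17 = -4249/748 ≈ -5.6805)
b(W, A) = -2 + W (b(W, A) = -2*1 + W = -2 + W)
-73*(b(-5, 2) + M) = -73*((-2 - 5) - 4249/748) = -73*(-7 - 4249/748) = -73*(-9485/748) = 692405/748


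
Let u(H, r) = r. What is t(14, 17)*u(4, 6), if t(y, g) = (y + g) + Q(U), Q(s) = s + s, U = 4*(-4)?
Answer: -6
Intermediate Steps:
U = -16
Q(s) = 2*s
t(y, g) = -32 + g + y (t(y, g) = (y + g) + 2*(-16) = (g + y) - 32 = -32 + g + y)
t(14, 17)*u(4, 6) = (-32 + 17 + 14)*6 = -1*6 = -6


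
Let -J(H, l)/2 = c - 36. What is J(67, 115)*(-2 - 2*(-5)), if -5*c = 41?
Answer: 3536/5 ≈ 707.20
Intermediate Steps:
c = -41/5 (c = -⅕*41 = -41/5 ≈ -8.2000)
J(H, l) = 442/5 (J(H, l) = -2*(-41/5 - 36) = -2*(-221/5) = 442/5)
J(67, 115)*(-2 - 2*(-5)) = 442*(-2 - 2*(-5))/5 = 442*(-2 + 10)/5 = (442/5)*8 = 3536/5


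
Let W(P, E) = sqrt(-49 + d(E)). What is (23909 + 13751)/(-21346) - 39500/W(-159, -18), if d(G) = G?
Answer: -18830/10673 + 39500*I*sqrt(67)/67 ≈ -1.7643 + 4825.7*I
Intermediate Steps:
W(P, E) = sqrt(-49 + E)
(23909 + 13751)/(-21346) - 39500/W(-159, -18) = (23909 + 13751)/(-21346) - 39500/sqrt(-49 - 18) = 37660*(-1/21346) - 39500*(-I*sqrt(67)/67) = -18830/10673 - 39500*(-I*sqrt(67)/67) = -18830/10673 - (-39500)*I*sqrt(67)/67 = -18830/10673 + 39500*I*sqrt(67)/67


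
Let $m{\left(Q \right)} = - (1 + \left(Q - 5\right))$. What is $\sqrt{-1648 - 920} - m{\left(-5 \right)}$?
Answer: $-9 + 2 i \sqrt{642} \approx -9.0 + 50.675 i$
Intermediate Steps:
$m{\left(Q \right)} = 4 - Q$ ($m{\left(Q \right)} = - (1 + \left(-5 + Q\right)) = - (-4 + Q) = 4 - Q$)
$\sqrt{-1648 - 920} - m{\left(-5 \right)} = \sqrt{-1648 - 920} - \left(4 - -5\right) = \sqrt{-2568} - \left(4 + 5\right) = 2 i \sqrt{642} - 9 = -9 + 2 i \sqrt{642}$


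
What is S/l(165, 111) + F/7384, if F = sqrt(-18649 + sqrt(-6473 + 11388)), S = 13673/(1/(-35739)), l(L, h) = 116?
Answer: -488659347/116 + I*sqrt(18649 - sqrt(4915))/7384 ≈ -4.2126e+6 + 0.018459*I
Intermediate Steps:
S = -488659347 (S = 13673/(-1/35739) = 13673*(-35739) = -488659347)
F = sqrt(-18649 + sqrt(4915)) ≈ 136.3*I
S/l(165, 111) + F/7384 = -488659347/116 + sqrt(-18649 + sqrt(4915))/7384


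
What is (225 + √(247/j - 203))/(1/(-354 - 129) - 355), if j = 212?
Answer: -108675/171466 - 483*I*√2267817/18175396 ≈ -0.6338 - 0.040019*I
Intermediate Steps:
(225 + √(247/j - 203))/(1/(-354 - 129) - 355) = (225 + √(247/212 - 203))/(1/(-354 - 129) - 355) = (225 + √(247*(1/212) - 203))/(1/(-483) - 355) = (225 + √(247/212 - 203))/(-1/483 - 355) = (225 + √(-42789/212))/(-171466/483) = (225 + I*√2267817/106)*(-483/171466) = -108675/171466 - 483*I*√2267817/18175396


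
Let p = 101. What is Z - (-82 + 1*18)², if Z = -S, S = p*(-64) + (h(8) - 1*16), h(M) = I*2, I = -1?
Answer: 2386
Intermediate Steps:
h(M) = -2 (h(M) = -1*2 = -2)
S = -6482 (S = 101*(-64) + (-2 - 1*16) = -6464 + (-2 - 16) = -6464 - 18 = -6482)
Z = 6482 (Z = -1*(-6482) = 6482)
Z - (-82 + 1*18)² = 6482 - (-82 + 1*18)² = 6482 - (-82 + 18)² = 6482 - 1*(-64)² = 6482 - 1*4096 = 6482 - 4096 = 2386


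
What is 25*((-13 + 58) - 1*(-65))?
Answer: 2750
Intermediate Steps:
25*((-13 + 58) - 1*(-65)) = 25*(45 + 65) = 25*110 = 2750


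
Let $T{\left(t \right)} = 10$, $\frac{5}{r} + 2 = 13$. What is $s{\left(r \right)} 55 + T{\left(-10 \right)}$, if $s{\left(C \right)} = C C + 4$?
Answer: $\frac{2655}{11} \approx 241.36$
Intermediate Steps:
$r = \frac{5}{11}$ ($r = \frac{5}{-2 + 13} = \frac{5}{11} \approx 0.45455$)
$s{\left(C \right)} = 4 + C^{2}$ ($s{\left(C \right)} = C^{2} + 4 = 4 + C^{2}$)
$s{\left(r \right)} 55 + T{\left(-10 \right)} = \left(4 + \left(\frac{5}{11}\right)^{2}\right) 55 + 10 = \left(4 + \frac{25}{121}\right) 55 + 10 = \frac{509}{121} \cdot 55 + 10 = \frac{2545}{11} + 10 = \frac{2655}{11}$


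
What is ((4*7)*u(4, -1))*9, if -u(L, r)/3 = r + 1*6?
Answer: -3780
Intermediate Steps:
u(L, r) = -18 - 3*r (u(L, r) = -3*(r + 1*6) = -3*(r + 6) = -3*(6 + r) = -18 - 3*r)
((4*7)*u(4, -1))*9 = ((4*7)*(-18 - 3*(-1)))*9 = (28*(-18 + 3))*9 = (28*(-15))*9 = -420*9 = -3780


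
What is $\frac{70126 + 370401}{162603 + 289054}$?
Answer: $\frac{440527}{451657} \approx 0.97536$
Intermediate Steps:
$\frac{70126 + 370401}{162603 + 289054} = \frac{440527}{451657}$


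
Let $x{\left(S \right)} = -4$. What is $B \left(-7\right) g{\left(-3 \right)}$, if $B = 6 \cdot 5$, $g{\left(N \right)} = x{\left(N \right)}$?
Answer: $840$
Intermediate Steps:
$g{\left(N \right)} = -4$
$B = 30$
$B \left(-7\right) g{\left(-3 \right)} = 30 \left(-7\right) \left(-4\right) = \left(-210\right) \left(-4\right) = 840$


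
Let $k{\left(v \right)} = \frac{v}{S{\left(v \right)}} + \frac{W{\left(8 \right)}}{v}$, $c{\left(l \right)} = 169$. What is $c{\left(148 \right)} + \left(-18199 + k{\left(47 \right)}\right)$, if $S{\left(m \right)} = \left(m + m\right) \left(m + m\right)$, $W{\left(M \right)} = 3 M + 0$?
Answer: $- \frac{3389543}{188} \approx -18029.0$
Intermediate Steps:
$W{\left(M \right)} = 3 M$
$S{\left(m \right)} = 4 m^{2}$ ($S{\left(m \right)} = 2 m 2 m = 4 m^{2}$)
$k{\left(v \right)} = \frac{97}{4 v}$ ($k{\left(v \right)} = \frac{v}{4 v^{2}} + \frac{3 \cdot 8}{v} = v \frac{1}{4 v^{2}} + \frac{24}{v} = \frac{1}{4 v} + \frac{24}{v} = \frac{97}{4 v}$)
$c{\left(148 \right)} + \left(-18199 + k{\left(47 \right)}\right) = 169 - \left(18199 - \frac{97}{4 \cdot 47}\right) = 169 + \left(-18199 + \frac{97}{4} \cdot \frac{1}{47}\right) = 169 + \left(-18199 + \frac{97}{188}\right) = 169 - \frac{3421315}{188} = - \frac{3389543}{188}$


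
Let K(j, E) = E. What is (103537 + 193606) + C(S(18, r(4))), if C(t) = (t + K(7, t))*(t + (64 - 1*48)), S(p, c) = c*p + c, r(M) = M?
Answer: 311127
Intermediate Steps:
S(p, c) = c + c*p
C(t) = 2*t*(16 + t) (C(t) = (t + t)*(t + (64 - 1*48)) = (2*t)*(t + (64 - 48)) = (2*t)*(t + 16) = (2*t)*(16 + t) = 2*t*(16 + t))
(103537 + 193606) + C(S(18, r(4))) = (103537 + 193606) + 2*(4*(1 + 18))*(16 + 4*(1 + 18)) = 297143 + 2*(4*19)*(16 + 4*19) = 297143 + 2*76*(16 + 76) = 297143 + 2*76*92 = 297143 + 13984 = 311127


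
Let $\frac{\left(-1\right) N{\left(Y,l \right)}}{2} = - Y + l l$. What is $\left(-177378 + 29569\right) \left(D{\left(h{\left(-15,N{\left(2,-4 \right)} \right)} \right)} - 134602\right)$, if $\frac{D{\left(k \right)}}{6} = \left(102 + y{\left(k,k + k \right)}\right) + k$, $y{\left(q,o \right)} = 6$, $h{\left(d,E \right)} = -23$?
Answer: $19820004428$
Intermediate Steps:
$N{\left(Y,l \right)} = - 2 l^{2} + 2 Y$ ($N{\left(Y,l \right)} = - 2 \left(- Y + l l\right) = - 2 \left(- Y + l^{2}\right) = - 2 \left(l^{2} - Y\right) = - 2 l^{2} + 2 Y$)
$D{\left(k \right)} = 648 + 6 k$ ($D{\left(k \right)} = 6 \left(\left(102 + 6\right) + k\right) = 6 \left(108 + k\right) = 648 + 6 k$)
$\left(-177378 + 29569\right) \left(D{\left(h{\left(-15,N{\left(2,-4 \right)} \right)} \right)} - 134602\right) = \left(-177378 + 29569\right) \left(\left(648 + 6 \left(-23\right)\right) - 134602\right) = - 147809 \left(\left(648 - 138\right) - 134602\right) = - 147809 \left(510 - 134602\right) = \left(-147809\right) \left(-134092\right) = 19820004428$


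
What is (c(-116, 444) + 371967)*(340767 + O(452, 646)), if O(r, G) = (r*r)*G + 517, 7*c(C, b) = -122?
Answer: 344518913923196/7 ≈ 4.9217e+13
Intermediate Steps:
c(C, b) = -122/7 (c(C, b) = (⅐)*(-122) = -122/7)
O(r, G) = 517 + G*r² (O(r, G) = r²*G + 517 = G*r² + 517 = 517 + G*r²)
(c(-116, 444) + 371967)*(340767 + O(452, 646)) = (-122/7 + 371967)*(340767 + (517 + 646*452²)) = 2603647*(340767 + (517 + 646*204304))/7 = 2603647*(340767 + (517 + 131980384))/7 = 2603647*(340767 + 131980901)/7 = (2603647/7)*132321668 = 344518913923196/7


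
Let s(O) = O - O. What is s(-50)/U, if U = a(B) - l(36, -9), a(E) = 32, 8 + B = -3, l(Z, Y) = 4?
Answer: 0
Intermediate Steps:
s(O) = 0
B = -11 (B = -8 - 3 = -11)
U = 28 (U = 32 - 1*4 = 32 - 4 = 28)
s(-50)/U = 0/28 = 0*(1/28) = 0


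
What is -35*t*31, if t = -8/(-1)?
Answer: -8680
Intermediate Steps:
t = 8 (t = -8*(-1) = 8)
-35*t*31 = -35*8*31 = -280*31 = -8680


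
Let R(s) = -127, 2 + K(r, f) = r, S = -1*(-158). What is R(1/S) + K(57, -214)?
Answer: -72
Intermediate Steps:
S = 158
K(r, f) = -2 + r
R(1/S) + K(57, -214) = -127 + (-2 + 57) = -127 + 55 = -72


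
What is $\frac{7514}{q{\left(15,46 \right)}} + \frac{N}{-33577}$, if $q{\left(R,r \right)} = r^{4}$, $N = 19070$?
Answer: $- \frac{42566394171}{75169770056} \approx -0.56627$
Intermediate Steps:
$\frac{7514}{q{\left(15,46 \right)}} + \frac{N}{-33577} = \frac{7514}{46^{4}} + \frac{19070}{-33577} = \frac{7514}{4477456} + 19070 \left(- \frac{1}{33577}\right) = 7514 \cdot \frac{1}{4477456} - \frac{19070}{33577} = \frac{3757}{2238728} - \frac{19070}{33577} = - \frac{42566394171}{75169770056}$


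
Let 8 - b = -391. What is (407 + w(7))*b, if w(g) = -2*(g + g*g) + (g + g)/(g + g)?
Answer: 118104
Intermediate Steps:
b = 399 (b = 8 - 1*(-391) = 8 + 391 = 399)
w(g) = 1 - 2*g - 2*g**2 (w(g) = -2*(g + g**2) + (2*g)/((2*g)) = (-2*g - 2*g**2) + (2*g)*(1/(2*g)) = (-2*g - 2*g**2) + 1 = 1 - 2*g - 2*g**2)
(407 + w(7))*b = (407 + (1 - 2*7 - 2*7**2))*399 = (407 + (1 - 14 - 2*49))*399 = (407 + (1 - 14 - 98))*399 = (407 - 111)*399 = 296*399 = 118104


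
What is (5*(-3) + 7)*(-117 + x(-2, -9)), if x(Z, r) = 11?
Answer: 848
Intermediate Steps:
(5*(-3) + 7)*(-117 + x(-2, -9)) = (5*(-3) + 7)*(-117 + 11) = (-15 + 7)*(-106) = -8*(-106) = 848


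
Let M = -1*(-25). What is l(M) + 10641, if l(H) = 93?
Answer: 10734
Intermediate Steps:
M = 25
l(M) + 10641 = 93 + 10641 = 10734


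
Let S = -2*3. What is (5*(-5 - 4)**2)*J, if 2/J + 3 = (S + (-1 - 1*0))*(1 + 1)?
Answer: -810/17 ≈ -47.647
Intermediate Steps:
S = -6
J = -2/17 (J = 2/(-3 + (-6 + (-1 - 1*0))*(1 + 1)) = 2/(-3 + (-6 + (-1 + 0))*2) = 2/(-3 + (-6 - 1)*2) = 2/(-3 - 7*2) = 2/(-3 - 14) = 2/(-17) = 2*(-1/17) = -2/17 ≈ -0.11765)
(5*(-5 - 4)**2)*J = (5*(-5 - 4)**2)*(-2/17) = (5*(-9)**2)*(-2/17) = (5*81)*(-2/17) = 405*(-2/17) = -810/17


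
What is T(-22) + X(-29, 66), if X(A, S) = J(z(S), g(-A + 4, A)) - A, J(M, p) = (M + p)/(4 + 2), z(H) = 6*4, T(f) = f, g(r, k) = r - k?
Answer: 64/3 ≈ 21.333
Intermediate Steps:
z(H) = 24
J(M, p) = M/6 + p/6 (J(M, p) = (M + p)/6 = (M + p)*(⅙) = M/6 + p/6)
X(A, S) = 14/3 - 4*A/3 (X(A, S) = ((⅙)*24 + ((-A + 4) - A)/6) - A = (4 + ((4 - A) - A)/6) - A = (4 + (4 - 2*A)/6) - A = (4 + (⅔ - A/3)) - A = (14/3 - A/3) - A = 14/3 - 4*A/3)
T(-22) + X(-29, 66) = -22 + (14/3 - 4/3*(-29)) = -22 + (14/3 + 116/3) = -22 + 130/3 = 64/3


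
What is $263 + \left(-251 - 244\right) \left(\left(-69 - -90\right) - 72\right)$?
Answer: $25508$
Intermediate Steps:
$263 + \left(-251 - 244\right) \left(\left(-69 - -90\right) - 72\right) = 263 - 495 \left(\left(-69 + 90\right) - 72\right) = 263 - 495 \left(21 - 72\right) = 263 - -25245 = 263 + 25245 = 25508$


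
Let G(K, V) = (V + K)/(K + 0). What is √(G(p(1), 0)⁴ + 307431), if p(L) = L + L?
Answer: 2*√76858 ≈ 554.47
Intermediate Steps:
p(L) = 2*L
G(K, V) = (K + V)/K
√(G(p(1), 0)⁴ + 307431) = √(((2*1 + 0)/((2*1)))⁴ + 307431) = √(((2 + 0)/2)⁴ + 307431) = √(((½)*2)⁴ + 307431) = √(1⁴ + 307431) = √(1 + 307431) = √307432 = 2*√76858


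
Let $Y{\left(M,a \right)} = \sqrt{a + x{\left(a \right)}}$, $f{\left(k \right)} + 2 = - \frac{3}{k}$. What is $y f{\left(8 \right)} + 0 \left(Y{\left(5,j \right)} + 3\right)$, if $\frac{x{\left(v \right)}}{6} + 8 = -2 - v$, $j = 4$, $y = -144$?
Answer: $342$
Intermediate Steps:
$f{\left(k \right)} = -2 - \frac{3}{k}$
$x{\left(v \right)} = -60 - 6 v$ ($x{\left(v \right)} = -48 + 6 \left(-2 - v\right) = -48 - \left(12 + 6 v\right) = -60 - 6 v$)
$Y{\left(M,a \right)} = \sqrt{-60 - 5 a}$ ($Y{\left(M,a \right)} = \sqrt{a - \left(60 + 6 a\right)} = \sqrt{-60 - 5 a}$)
$y f{\left(8 \right)} + 0 \left(Y{\left(5,j \right)} + 3\right) = - 144 \left(-2 - \frac{3}{8}\right) + 0 \left(\sqrt{-60 - 20} + 3\right) = - 144 \left(-2 - \frac{3}{8}\right) + 0 \left(\sqrt{-80} + 3\right) = \left(-144\right) \left(- \frac{19}{8}\right) + 0 \left(4 i \sqrt{5} + 3\right) = 342 + 0 \left(3 + 4 i \sqrt{5}\right) = 342 + 0 = 342$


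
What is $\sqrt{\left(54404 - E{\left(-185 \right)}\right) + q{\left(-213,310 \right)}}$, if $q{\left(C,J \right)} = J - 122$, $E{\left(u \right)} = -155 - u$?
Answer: $\sqrt{54562} \approx 233.59$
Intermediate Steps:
$q{\left(C,J \right)} = -122 + J$
$\sqrt{\left(54404 - E{\left(-185 \right)}\right) + q{\left(-213,310 \right)}} = \sqrt{\left(54404 - \left(-155 - -185\right)\right) + \left(-122 + 310\right)} = \sqrt{\left(54404 - \left(-155 + 185\right)\right) + 188} = \sqrt{\left(54404 - 30\right) + 188} = \sqrt{54374 + 188} = \sqrt{54562}$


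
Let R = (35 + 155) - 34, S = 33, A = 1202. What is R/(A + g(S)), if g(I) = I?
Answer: 12/95 ≈ 0.12632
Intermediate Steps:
R = 156 (R = 190 - 34 = 156)
R/(A + g(S)) = 156/(1202 + 33) = 156/1235 = 156*(1/1235) = 12/95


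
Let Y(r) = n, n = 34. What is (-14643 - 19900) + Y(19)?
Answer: -34509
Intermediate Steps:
Y(r) = 34
(-14643 - 19900) + Y(19) = (-14643 - 19900) + 34 = -34543 + 34 = -34509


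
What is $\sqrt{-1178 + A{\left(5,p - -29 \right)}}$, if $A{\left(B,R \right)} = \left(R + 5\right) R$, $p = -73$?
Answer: $\sqrt{538} \approx 23.195$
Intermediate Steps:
$A{\left(B,R \right)} = R \left(5 + R\right)$ ($A{\left(B,R \right)} = \left(5 + R\right) R = R \left(5 + R\right)$)
$\sqrt{-1178 + A{\left(5,p - -29 \right)}} = \sqrt{-1178 + \left(-73 - -29\right) \left(5 - 44\right)} = \sqrt{-1178 + \left(-73 + 29\right) \left(5 + \left(-73 + 29\right)\right)} = \sqrt{-1178 - 44 \left(5 - 44\right)} = \sqrt{-1178 - -1716} = \sqrt{-1178 + 1716} = \sqrt{538}$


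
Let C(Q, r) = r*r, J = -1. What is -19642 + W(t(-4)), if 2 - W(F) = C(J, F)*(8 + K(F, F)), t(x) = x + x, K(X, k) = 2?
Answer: -20280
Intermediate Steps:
C(Q, r) = r²
t(x) = 2*x
W(F) = 2 - 10*F² (W(F) = 2 - F²*(8 + 2) = 2 - F²*10 = 2 - 10*F²)
-19642 + W(t(-4)) = -19642 + (2 - 10*(2*(-4))²) = -19642 + (2 - 10*(-8)²) = -19642 + (2 - 10*64) = -19642 + (2 - 640) = -19642 - 638 = -20280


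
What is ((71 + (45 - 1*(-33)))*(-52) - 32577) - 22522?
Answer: -62847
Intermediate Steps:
((71 + (45 - 1*(-33)))*(-52) - 32577) - 22522 = ((71 + (45 + 33))*(-52) - 32577) - 22522 = ((71 + 78)*(-52) - 32577) - 22522 = (149*(-52) - 32577) - 22522 = (-7748 - 32577) - 22522 = -40325 - 22522 = -62847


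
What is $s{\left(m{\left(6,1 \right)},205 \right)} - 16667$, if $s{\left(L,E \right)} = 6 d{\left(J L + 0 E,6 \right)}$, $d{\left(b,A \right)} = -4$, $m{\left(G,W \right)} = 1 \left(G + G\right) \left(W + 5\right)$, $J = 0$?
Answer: $-16691$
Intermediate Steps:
$m{\left(G,W \right)} = 2 G \left(5 + W\right)$ ($m{\left(G,W \right)} = 1 \cdot 2 G \left(5 + W\right) = 2 G \left(5 + W\right)$)
$s{\left(L,E \right)} = -24$ ($s{\left(L,E \right)} = 6 \left(-4\right) = -24$)
$s{\left(m{\left(6,1 \right)},205 \right)} - 16667 = -24 - 16667 = -16691$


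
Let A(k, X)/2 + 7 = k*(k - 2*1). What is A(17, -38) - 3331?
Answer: -2835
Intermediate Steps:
A(k, X) = -14 + 2*k*(-2 + k) (A(k, X) = -14 + 2*(k*(k - 2*1)) = -14 + 2*(k*(k - 2)) = -14 + 2*(k*(-2 + k)) = -14 + 2*k*(-2 + k))
A(17, -38) - 3331 = (-14 - 4*17 + 2*17²) - 3331 = (-14 - 68 + 2*289) - 3331 = (-14 - 68 + 578) - 3331 = 496 - 3331 = -2835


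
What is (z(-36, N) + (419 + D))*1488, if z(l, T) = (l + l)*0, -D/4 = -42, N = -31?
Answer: 873456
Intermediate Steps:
D = 168 (D = -4*(-42) = 168)
z(l, T) = 0 (z(l, T) = (2*l)*0 = 0)
(z(-36, N) + (419 + D))*1488 = (0 + (419 + 168))*1488 = (0 + 587)*1488 = 587*1488 = 873456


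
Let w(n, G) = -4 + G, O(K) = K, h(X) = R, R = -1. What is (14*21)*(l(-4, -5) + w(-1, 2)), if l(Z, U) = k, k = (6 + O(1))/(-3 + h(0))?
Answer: -2205/2 ≈ -1102.5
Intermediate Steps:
h(X) = -1
k = -7/4 (k = (6 + 1)/(-3 - 1) = 7/(-4) = 7*(-1/4) = -7/4 ≈ -1.7500)
l(Z, U) = -7/4
(14*21)*(l(-4, -5) + w(-1, 2)) = (14*21)*(-7/4 + (-4 + 2)) = 294*(-7/4 - 2) = 294*(-15/4) = -2205/2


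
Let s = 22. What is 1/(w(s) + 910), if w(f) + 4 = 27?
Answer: 1/933 ≈ 0.0010718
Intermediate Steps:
w(f) = 23 (w(f) = -4 + 27 = 23)
1/(w(s) + 910) = 1/(23 + 910) = 1/933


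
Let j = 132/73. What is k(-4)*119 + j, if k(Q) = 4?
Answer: 34880/73 ≈ 477.81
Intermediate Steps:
j = 132/73 (j = 132*(1/73) = 132/73 ≈ 1.8082)
k(-4)*119 + j = 4*119 + 132/73 = 476 + 132/73 = 34880/73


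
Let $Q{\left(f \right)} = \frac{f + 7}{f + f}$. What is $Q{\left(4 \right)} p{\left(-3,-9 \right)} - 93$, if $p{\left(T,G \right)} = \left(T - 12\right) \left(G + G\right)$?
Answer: $\frac{1113}{4} \approx 278.25$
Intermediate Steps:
$p{\left(T,G \right)} = 2 G \left(-12 + T\right)$ ($p{\left(T,G \right)} = \left(-12 + T\right) 2 G = 2 G \left(-12 + T\right)$)
$Q{\left(f \right)} = \frac{7 + f}{2 f}$
$Q{\left(4 \right)} p{\left(-3,-9 \right)} - 93 = \frac{7 + 4}{2 \cdot 4} \cdot 2 \left(-9\right) \left(-12 - 3\right) - 93 = \frac{1}{2} \cdot \frac{1}{4} \cdot 11 \cdot 2 \left(-9\right) \left(-15\right) - 93 = \frac{11}{8} \cdot 270 - 93 = \frac{1485}{4} - 93 = \frac{1113}{4}$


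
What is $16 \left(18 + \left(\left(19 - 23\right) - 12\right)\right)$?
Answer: $32$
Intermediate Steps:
$16 \left(18 + \left(\left(19 - 23\right) - 12\right)\right) = 16 \left(18 - 16\right) = 16 \cdot 2 = 32$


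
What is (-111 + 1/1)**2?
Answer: 12100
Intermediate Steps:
(-111 + 1/1)**2 = (-111 + 1)**2 = (-110)**2 = 12100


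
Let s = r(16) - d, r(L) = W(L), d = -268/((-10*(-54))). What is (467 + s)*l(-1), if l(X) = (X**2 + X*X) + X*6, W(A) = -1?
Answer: -251908/135 ≈ -1866.0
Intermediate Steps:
d = -67/135 (d = -268/540 = -268*1/540 = -67/135 ≈ -0.49630)
r(L) = -1
l(X) = 2*X**2 + 6*X (l(X) = (X**2 + X**2) + 6*X = 2*X**2 + 6*X)
s = -68/135 (s = -1 - 1*(-67/135) = -1 + 67/135 = -68/135 ≈ -0.50370)
(467 + s)*l(-1) = (467 - 68/135)*(2*(-1)*(3 - 1)) = 62977*(2*(-1)*2)/135 = (62977/135)*(-4) = -251908/135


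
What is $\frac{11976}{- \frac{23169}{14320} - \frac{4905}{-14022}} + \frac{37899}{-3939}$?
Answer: $- \frac{175589778612123}{18574290163} \approx -9453.4$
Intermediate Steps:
$\frac{11976}{- \frac{23169}{14320} - \frac{4905}{-14022}} + \frac{37899}{-3939} = \frac{11976}{\left(-23169\right) \frac{1}{14320} - - \frac{545}{1558}} + 37899 \left(- \frac{1}{3939}\right) = \frac{11976}{- \frac{23169}{14320} + \frac{545}{1558}} - \frac{12633}{1313} = \frac{11976}{- \frac{14146451}{11155280}} - \frac{12633}{1313} = 11976 \left(- \frac{11155280}{14146451}\right) - \frac{12633}{1313} = - \frac{133595633280}{14146451} - \frac{12633}{1313} = - \frac{175589778612123}{18574290163}$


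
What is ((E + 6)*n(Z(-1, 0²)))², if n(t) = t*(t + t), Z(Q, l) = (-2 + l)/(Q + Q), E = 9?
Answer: 900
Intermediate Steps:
Z(Q, l) = (-2 + l)/(2*Q) (Z(Q, l) = (-2 + l)/((2*Q)) = (-2 + l)*(1/(2*Q)) = (-2 + l)/(2*Q))
n(t) = 2*t² (n(t) = t*(2*t) = 2*t²)
((E + 6)*n(Z(-1, 0²)))² = ((9 + 6)*(2*((½)*(-2 + 0²)/(-1))²))² = (15*(2*((½)*(-1)*(-2 + 0))²))² = (15*(2*((½)*(-1)*(-2))²))² = (15*(2*1²))² = (15*(2*1))² = (15*2)² = 30² = 900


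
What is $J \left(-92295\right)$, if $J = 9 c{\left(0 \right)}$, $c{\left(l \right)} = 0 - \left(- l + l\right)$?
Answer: $0$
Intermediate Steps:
$c{\left(l \right)} = 0$ ($c{\left(l \right)} = 0 - 0 = 0 + 0 = 0$)
$J = 0$ ($J = 9 \cdot 0 = 0$)
$J \left(-92295\right) = 0 \left(-92295\right) = 0$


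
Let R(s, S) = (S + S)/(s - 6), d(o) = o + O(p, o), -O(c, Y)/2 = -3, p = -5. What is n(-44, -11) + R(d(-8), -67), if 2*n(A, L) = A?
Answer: -21/4 ≈ -5.2500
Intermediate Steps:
n(A, L) = A/2
O(c, Y) = 6 (O(c, Y) = -2*(-3) = 6)
d(o) = 6 + o (d(o) = o + 6 = 6 + o)
R(s, S) = 2*S/(-6 + s) (R(s, S) = (2*S)/(-6 + s) = 2*S/(-6 + s))
n(-44, -11) + R(d(-8), -67) = (½)*(-44) + 2*(-67)/(-6 + (6 - 8)) = -22 + 2*(-67)/(-6 - 2) = -22 + 2*(-67)/(-8) = -22 + 2*(-67)*(-⅛) = -22 + 67/4 = -21/4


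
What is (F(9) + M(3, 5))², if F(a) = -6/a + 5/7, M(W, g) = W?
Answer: 4096/441 ≈ 9.2880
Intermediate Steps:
F(a) = 5/7 - 6/a (F(a) = -6/a + 5*(⅐) = -6/a + 5/7 = 5/7 - 6/a)
(F(9) + M(3, 5))² = ((5/7 - 6/9) + 3)² = ((5/7 - 6*⅑) + 3)² = ((5/7 - ⅔) + 3)² = (1/21 + 3)² = (64/21)² = 4096/441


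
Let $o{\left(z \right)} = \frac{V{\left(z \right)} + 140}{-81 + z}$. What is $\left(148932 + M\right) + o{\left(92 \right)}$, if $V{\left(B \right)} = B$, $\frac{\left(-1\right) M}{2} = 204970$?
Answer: $- \frac{2870856}{11} \approx -2.6099 \cdot 10^{5}$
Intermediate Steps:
$M = -409940$ ($M = \left(-2\right) 204970 = -409940$)
$o{\left(z \right)} = \frac{140 + z}{-81 + z}$ ($o{\left(z \right)} = \frac{z + 140}{-81 + z} = \frac{140 + z}{-81 + z}$)
$\left(148932 + M\right) + o{\left(92 \right)} = \left(148932 - 409940\right) + \frac{140 + 92}{-81 + 92} = -261008 + \frac{1}{11} \cdot 232 = -261008 + \frac{232}{11} = - \frac{2870856}{11}$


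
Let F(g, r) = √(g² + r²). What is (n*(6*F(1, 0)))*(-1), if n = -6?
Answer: 36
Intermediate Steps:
(n*(6*F(1, 0)))*(-1) = -36*√(1² + 0²)*(-1) = -36*√(1 + 0)*(-1) = -36*√1*(-1) = -36*(-1) = 36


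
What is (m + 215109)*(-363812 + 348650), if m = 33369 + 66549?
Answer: -4776439374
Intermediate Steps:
m = 99918
(m + 215109)*(-363812 + 348650) = (99918 + 215109)*(-363812 + 348650) = 315027*(-15162) = -4776439374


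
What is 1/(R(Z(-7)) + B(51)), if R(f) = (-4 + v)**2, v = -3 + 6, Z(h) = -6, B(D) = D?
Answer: 1/52 ≈ 0.019231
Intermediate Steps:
v = 3
R(f) = 1 (R(f) = (-4 + 3)**2 = (-1)**2 = 1)
1/(R(Z(-7)) + B(51)) = 1/(1 + 51) = 1/52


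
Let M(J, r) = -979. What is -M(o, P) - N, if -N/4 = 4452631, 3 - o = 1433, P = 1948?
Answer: 17811503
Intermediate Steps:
o = -1430 (o = 3 - 1*1433 = 3 - 1433 = -1430)
N = -17810524 (N = -4*4452631 = -17810524)
-M(o, P) - N = -1*(-979) - 1*(-17810524) = 979 + 17810524 = 17811503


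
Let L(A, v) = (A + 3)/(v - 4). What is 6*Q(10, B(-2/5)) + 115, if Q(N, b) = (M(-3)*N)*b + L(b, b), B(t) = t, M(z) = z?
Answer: 2018/11 ≈ 183.45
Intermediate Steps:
L(A, v) = (3 + A)/(-4 + v)
Q(N, b) = (3 + b)/(-4 + b) - 3*N*b (Q(N, b) = (-3*N)*b + (3 + b)/(-4 + b) = -3*N*b + (3 + b)/(-4 + b) = (3 + b)/(-4 + b) - 3*N*b)
6*Q(10, B(-2/5)) + 115 = 6*((3 - 2/5 - 3*10*(-2/5)*(-4 - 2/5))/(-4 - 2/5)) + 115 = 6*((3 - 2*⅕ - 3*10*(-2*⅕)*(-4 - 2*⅕))/(-4 - 2*⅕)) + 115 = 6*((3 - ⅖ - 3*10*(-⅖)*(-4 - ⅖))/(-4 - ⅖)) + 115 = 6*((3 - ⅖ - 3*10*(-⅖)*(-22/5))/(-22/5)) + 115 = 6*(-5*(3 - ⅖ - 264/5)/22) + 115 = 6*(-5/22*(-251/5)) + 115 = 6*(251/22) + 115 = 753/11 + 115 = 2018/11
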